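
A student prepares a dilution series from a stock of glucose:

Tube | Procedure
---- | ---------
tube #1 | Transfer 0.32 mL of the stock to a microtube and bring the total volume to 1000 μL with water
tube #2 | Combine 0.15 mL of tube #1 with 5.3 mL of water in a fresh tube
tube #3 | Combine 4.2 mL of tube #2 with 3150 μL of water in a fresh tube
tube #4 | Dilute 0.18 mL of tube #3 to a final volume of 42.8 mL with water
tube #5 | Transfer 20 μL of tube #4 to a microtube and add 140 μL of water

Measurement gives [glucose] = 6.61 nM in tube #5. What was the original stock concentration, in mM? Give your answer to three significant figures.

2.50 mM

Step 1: 0.32 mL brought to 1000 μL → factor 1/0.32 = 3.125
Step 2: 0.15 mL + 5.3 mL = 5.45 mL total → factor 5.45/0.15 = 36.333
Step 3: 4.2 mL + 3150 μL = 7.35 mL total → factor 7.35/4.2 = 1.75
Step 4: 0.18 mL brought to 42.8 mL → factor 42.8/0.18 = 237.78
Step 5: 20 μL + 140 μL = 160 μL total → factor 160/20 = 8
Overall dilution factor = 3.125 × 36.333 × 1.75 × 237.78 × 8 = 3.7797 × 10^5
Stock = 6.61 nM × 3.7797 × 10^5 = 2.498 × 10^6 nM = 2.50 mM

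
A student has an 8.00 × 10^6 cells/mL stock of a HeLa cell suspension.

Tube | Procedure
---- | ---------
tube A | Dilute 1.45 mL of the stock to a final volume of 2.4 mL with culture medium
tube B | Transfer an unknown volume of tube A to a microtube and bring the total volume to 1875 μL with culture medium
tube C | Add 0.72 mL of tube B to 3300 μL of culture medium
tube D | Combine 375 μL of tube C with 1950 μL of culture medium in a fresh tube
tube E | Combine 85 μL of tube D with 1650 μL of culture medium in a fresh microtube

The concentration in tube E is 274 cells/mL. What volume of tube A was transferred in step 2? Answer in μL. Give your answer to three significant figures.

Step 1: 1.45 mL brought to 2.4 mL → factor 2.4/1.45 = 1.6552
Step 2: v brought to 1875 μL → factor = 1875 μL/v
Step 3: 0.72 mL + 3300 μL = 4.02 mL total → factor 4.02/0.72 = 5.5833
Step 4: 375 μL + 1950 μL = 2325 μL total → factor 2325/375 = 6.2
Step 5: 85 μL + 1650 μL = 1735 μL total → factor 1735/85 = 20.412
Product of known-step factors = 1169.5
Overall factor = 8.00 × 10^6 cells/mL / (274 cells/mL) = 29197
Step-2 factor = 29197 / 1169.5 = 24.965
v = 1875 μL / 24.965 = 75.1 μL

75.1 μL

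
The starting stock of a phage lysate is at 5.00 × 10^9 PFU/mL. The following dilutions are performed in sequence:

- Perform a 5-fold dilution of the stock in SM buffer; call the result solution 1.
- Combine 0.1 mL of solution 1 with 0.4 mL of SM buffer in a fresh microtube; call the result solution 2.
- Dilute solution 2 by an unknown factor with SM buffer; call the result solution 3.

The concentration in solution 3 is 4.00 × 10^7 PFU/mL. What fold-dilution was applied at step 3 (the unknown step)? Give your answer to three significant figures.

5.00-fold

Step 1: 5-fold → factor 5
Step 2: 0.1 mL + 0.4 mL = 0.5 mL total → factor 0.5/0.1 = 5
Step 3: unknown factor x
Product of known-step factors = 25
Overall factor = 5.00 × 10^9 PFU/mL / (4.00 × 10^7 PFU/mL) = 125
x = 125 / 25 = 5.00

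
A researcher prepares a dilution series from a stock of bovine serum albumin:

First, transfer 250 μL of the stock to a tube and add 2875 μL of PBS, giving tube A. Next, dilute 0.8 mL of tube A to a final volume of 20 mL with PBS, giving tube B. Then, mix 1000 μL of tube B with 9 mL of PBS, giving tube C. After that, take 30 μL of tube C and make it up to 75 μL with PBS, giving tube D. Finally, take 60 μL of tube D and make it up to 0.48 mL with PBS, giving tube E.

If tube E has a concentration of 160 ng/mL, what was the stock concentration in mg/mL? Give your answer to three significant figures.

Step 1: 250 μL + 2875 μL = 3125 μL total → factor 3125/250 = 12.5
Step 2: 0.8 mL brought to 20 mL → factor 20/0.8 = 25
Step 3: 1000 μL + 9 mL = 10000 μL total → factor 10000/1000 = 10
Step 4: 30 μL brought to 75 μL → factor 75/30 = 2.5
Step 5: 60 μL brought to 0.48 mL → factor 480/60 = 8
Overall dilution factor = 12.5 × 25 × 10 × 2.5 × 8 = 62500
Stock = 160 ng/mL × 62500 = 1.000 × 10^7 ng/mL = 10.0 mg/mL

10.0 mg/mL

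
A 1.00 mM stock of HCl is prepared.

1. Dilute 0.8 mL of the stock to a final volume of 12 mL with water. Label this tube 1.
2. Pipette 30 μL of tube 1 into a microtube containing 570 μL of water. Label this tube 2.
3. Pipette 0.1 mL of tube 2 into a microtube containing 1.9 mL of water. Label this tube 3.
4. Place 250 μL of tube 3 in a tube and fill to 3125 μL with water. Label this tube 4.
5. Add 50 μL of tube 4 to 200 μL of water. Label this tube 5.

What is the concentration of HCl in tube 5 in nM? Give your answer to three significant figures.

Step 1: 0.8 mL brought to 12 mL → factor 12/0.8 = 15
Step 2: 30 μL + 570 μL = 600 μL total → factor 600/30 = 20
Step 3: 0.1 mL + 1.9 mL = 2 mL total → factor 2/0.1 = 20
Step 4: 250 μL brought to 3125 μL → factor 3125/250 = 12.5
Step 5: 50 μL + 200 μL = 250 μL total → factor 250/50 = 5
Overall dilution factor = 15 × 20 × 20 × 12.5 × 5 = 3.75 × 10^5
Final = 1.00 mM / 3.75 × 10^5 = 2.667 × 10^-6 mM = 2.67 nM

2.67 nM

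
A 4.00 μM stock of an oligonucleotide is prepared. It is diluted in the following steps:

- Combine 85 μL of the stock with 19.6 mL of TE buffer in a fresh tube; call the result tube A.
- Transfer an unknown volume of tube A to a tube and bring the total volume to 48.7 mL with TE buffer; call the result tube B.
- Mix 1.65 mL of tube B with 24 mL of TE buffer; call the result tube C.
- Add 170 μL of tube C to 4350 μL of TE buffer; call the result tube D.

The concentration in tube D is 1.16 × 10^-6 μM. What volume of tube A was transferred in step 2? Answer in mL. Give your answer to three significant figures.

1.35 mL

Step 1: 85 μL + 19.6 mL = 19685 μL total → factor 19685/85 = 231.59
Step 2: v brought to 48.7 mL → factor = 48.7 mL/v
Step 3: 1.65 mL + 24 mL = 25.65 mL total → factor 25.65/1.65 = 15.545
Step 4: 170 μL + 4350 μL = 4520 μL total → factor 4520/170 = 26.588
Product of known-step factors = 95721
Overall factor = 4.00 μM / (1.16 × 10^-6 μM) = 3.4483 × 10^6
Step-2 factor = 3.4483 × 10^6 / 95721 = 36.024
v = 48.7 mL / 36.024 = 1.35 mL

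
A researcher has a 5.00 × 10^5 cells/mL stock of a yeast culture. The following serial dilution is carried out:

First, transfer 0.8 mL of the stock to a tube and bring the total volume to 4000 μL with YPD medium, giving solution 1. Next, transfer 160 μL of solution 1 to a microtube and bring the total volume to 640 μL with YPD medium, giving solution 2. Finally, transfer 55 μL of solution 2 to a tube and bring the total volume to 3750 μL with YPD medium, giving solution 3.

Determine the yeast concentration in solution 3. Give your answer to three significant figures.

367 cells/mL

Step 1: 0.8 mL brought to 4000 μL → factor 4/0.8 = 5
Step 2: 160 μL brought to 640 μL → factor 640/160 = 4
Step 3: 55 μL brought to 3750 μL → factor 3750/55 = 68.182
Overall dilution factor = 5 × 4 × 68.182 = 1363.6
Final = 5.00 × 10^5 cells/mL / 1363.6 = 367 cells/mL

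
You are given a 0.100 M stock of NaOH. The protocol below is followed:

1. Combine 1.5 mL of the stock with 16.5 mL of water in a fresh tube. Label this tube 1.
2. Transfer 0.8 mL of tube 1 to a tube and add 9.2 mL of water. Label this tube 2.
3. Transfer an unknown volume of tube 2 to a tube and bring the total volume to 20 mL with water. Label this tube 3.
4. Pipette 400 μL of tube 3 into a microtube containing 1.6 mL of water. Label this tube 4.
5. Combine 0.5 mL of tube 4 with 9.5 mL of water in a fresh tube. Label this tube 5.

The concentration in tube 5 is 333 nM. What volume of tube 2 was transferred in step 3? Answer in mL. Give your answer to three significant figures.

Step 1: 1.5 mL + 16.5 mL = 18 mL total → factor 18/1.5 = 12
Step 2: 0.8 mL + 9.2 mL = 10 mL total → factor 10/0.8 = 12.5
Step 3: v brought to 20 mL → factor = 20 mL/v
Step 4: 400 μL + 1.6 mL = 2000 μL total → factor 2000/400 = 5
Step 5: 0.5 mL + 9.5 mL = 10 mL total → factor 10/0.5 = 20
Product of known-step factors = 15000
Overall factor = 0.100 M / (333 nM) = 3.003 × 10^5
Step-3 factor = 3.003 × 10^5 / 15000 = 20.02
v = 20 mL / 20.02 = 0.999 mL

0.999 mL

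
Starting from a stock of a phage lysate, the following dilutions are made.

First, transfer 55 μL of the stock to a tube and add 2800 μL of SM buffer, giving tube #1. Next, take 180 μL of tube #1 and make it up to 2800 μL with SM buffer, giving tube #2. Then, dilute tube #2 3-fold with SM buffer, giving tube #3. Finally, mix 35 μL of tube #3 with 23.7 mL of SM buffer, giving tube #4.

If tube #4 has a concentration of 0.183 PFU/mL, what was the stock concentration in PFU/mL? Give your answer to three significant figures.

3.01 × 10^5 PFU/mL

Step 1: 55 μL + 2800 μL = 2855 μL total → factor 2855/55 = 51.909
Step 2: 180 μL brought to 2800 μL → factor 2800/180 = 15.556
Step 3: 3-fold → factor 3
Step 4: 35 μL + 23.7 mL = 23735 μL total → factor 23735/35 = 678.14
Overall dilution factor = 51.909 × 15.556 × 3 × 678.14 = 1.6427 × 10^6
Stock = 0.183 PFU/mL × 1.6427 × 10^6 = 3.01 × 10^5 PFU/mL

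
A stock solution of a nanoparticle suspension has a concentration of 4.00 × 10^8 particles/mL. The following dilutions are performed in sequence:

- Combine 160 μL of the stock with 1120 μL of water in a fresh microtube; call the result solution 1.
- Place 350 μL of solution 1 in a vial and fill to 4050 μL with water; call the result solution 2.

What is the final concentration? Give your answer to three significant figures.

Step 1: 160 μL + 1120 μL = 1280 μL total → factor 1280/160 = 8
Step 2: 350 μL brought to 4050 μL → factor 4050/350 = 11.571
Overall dilution factor = 8 × 11.571 = 92.571
Final = 4.00 × 10^8 particles/mL / 92.571 = 4.32 × 10^6 particles/mL

4.32 × 10^6 particles/mL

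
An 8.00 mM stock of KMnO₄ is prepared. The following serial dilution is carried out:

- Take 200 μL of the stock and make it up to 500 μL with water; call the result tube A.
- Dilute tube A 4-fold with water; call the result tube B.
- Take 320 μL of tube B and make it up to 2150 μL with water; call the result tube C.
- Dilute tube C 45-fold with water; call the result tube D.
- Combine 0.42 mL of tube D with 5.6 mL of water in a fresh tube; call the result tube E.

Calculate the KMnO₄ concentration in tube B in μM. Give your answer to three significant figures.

Step 1: 200 μL brought to 500 μL → factor 500/200 = 2.5
Step 2: 4-fold → factor 4
Dilution factor through tube B = 2.5 × 4 = 10
[tube B] = 8.00 mM / 10 = 0.8000 mM = 800 μM

800 μM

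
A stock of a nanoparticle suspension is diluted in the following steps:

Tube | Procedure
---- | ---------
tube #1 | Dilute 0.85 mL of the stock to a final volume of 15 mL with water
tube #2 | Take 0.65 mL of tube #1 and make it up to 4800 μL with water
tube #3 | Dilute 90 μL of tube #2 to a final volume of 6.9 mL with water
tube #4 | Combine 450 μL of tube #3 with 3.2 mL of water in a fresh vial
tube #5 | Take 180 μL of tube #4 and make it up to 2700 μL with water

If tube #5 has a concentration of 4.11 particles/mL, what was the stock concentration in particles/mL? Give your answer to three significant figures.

5.00 × 10^6 particles/mL

Step 1: 0.85 mL brought to 15 mL → factor 15/0.85 = 17.647
Step 2: 0.65 mL brought to 4800 μL → factor 4.8/0.65 = 7.3846
Step 3: 90 μL brought to 6.9 mL → factor 6900/90 = 76.667
Step 4: 450 μL + 3.2 mL = 3650 μL total → factor 3650/450 = 8.1111
Step 5: 180 μL brought to 2700 μL → factor 2700/180 = 15
Overall dilution factor = 17.647 × 7.3846 × 76.667 × 8.1111 × 15 = 1.2156 × 10^6
Stock = 4.11 particles/mL × 1.2156 × 10^6 = 5.00 × 10^6 particles/mL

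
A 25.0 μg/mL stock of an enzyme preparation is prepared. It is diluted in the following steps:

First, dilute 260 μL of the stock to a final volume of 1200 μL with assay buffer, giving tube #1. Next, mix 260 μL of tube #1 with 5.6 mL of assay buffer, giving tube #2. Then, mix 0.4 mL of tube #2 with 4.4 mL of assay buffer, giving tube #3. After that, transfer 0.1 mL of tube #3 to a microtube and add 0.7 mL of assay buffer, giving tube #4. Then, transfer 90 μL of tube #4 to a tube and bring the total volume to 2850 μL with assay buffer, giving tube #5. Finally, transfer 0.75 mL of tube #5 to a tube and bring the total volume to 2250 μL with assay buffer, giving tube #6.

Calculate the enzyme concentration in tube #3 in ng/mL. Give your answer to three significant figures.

20.0 ng/mL

Step 1: 260 μL brought to 1200 μL → factor 1200/260 = 4.6154
Step 2: 260 μL + 5.6 mL = 5860 μL total → factor 5860/260 = 22.538
Step 3: 0.4 mL + 4.4 mL = 4.8 mL total → factor 4.8/0.4 = 12
Dilution factor through tube #3 = 4.6154 × 22.538 × 12 = 1248.3
[tube #3] = 25.0 μg/mL / 1248.3 = 0.02003 μg/mL = 20.0 ng/mL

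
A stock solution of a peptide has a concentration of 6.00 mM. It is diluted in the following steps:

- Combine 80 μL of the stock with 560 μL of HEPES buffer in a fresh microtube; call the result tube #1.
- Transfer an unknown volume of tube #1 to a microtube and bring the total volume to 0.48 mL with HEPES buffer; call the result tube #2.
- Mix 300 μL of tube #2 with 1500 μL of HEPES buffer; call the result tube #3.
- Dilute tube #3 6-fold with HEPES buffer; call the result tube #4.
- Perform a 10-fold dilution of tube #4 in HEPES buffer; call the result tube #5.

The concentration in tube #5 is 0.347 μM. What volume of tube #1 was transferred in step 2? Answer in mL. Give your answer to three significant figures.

Step 1: 80 μL + 560 μL = 640 μL total → factor 640/80 = 8
Step 2: v brought to 0.48 mL → factor = 0.48 mL/v
Step 3: 300 μL + 1500 μL = 1800 μL total → factor 1800/300 = 6
Step 4: 6-fold → factor 6
Step 5: 10-fold → factor 10
Product of known-step factors = 2880
Overall factor = 6.00 mM / (0.347 μM) = 17291
Step-2 factor = 17291 / 2880 = 6.0038
v = 0.48 mL / 6.0038 = 0.0799 mL

0.0799 mL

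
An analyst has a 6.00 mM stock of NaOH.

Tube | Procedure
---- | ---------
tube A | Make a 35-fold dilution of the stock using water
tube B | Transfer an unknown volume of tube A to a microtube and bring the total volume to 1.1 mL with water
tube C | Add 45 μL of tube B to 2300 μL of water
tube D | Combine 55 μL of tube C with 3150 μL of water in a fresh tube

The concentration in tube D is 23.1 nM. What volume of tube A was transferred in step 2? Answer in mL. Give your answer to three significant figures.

Step 1: 35-fold → factor 35
Step 2: v brought to 1.1 mL → factor = 1.1 mL/v
Step 3: 45 μL + 2300 μL = 2345 μL total → factor 2345/45 = 52.111
Step 4: 55 μL + 3150 μL = 3205 μL total → factor 3205/55 = 58.273
Product of known-step factors = 1.0628 × 10^5
Overall factor = 6.00 mM / (23.1 nM) = 2.5974 × 10^5
Step-2 factor = 2.5974 × 10^5 / 1.0628 × 10^5 = 2.4439
v = 1.1 mL / 2.4439 = 0.450 mL

0.450 mL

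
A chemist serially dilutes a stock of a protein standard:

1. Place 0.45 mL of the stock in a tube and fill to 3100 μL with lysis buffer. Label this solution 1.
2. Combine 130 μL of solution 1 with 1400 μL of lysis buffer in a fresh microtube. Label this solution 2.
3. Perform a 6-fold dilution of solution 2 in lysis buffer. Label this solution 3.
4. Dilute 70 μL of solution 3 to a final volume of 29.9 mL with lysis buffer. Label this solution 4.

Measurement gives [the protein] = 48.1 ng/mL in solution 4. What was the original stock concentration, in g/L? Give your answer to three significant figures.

9.99 g/L

Step 1: 0.45 mL brought to 3100 μL → factor 3.1/0.45 = 6.8889
Step 2: 130 μL + 1400 μL = 1530 μL total → factor 1530/130 = 11.769
Step 3: 6-fold → factor 6
Step 4: 70 μL brought to 29.9 mL → factor 29900/70 = 427.14
Overall dilution factor = 6.8889 × 11.769 × 6 × 427.14 = 2.0779 × 10^5
Stock = 48.1 ng/mL × 2.0779 × 10^5 = 9.995 × 10^6 ng/mL = 9.99 g/L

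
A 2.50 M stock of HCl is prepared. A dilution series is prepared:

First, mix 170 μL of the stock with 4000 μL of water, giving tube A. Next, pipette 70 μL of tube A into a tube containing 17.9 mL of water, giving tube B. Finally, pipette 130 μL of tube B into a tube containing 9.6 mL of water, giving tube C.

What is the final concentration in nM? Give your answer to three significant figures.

Step 1: 170 μL + 4000 μL = 4170 μL total → factor 4170/170 = 24.529
Step 2: 70 μL + 17.9 mL = 17970 μL total → factor 17970/70 = 256.71
Step 3: 130 μL + 9.6 mL = 9730 μL total → factor 9730/130 = 74.846
Overall dilution factor = 24.529 × 256.71 × 74.846 = 4.7131 × 10^5
Final = 2.50 M / 4.7131 × 10^5 = 5.304 × 10^-6 M = 5.30 × 10^3 nM

5.30 × 10^3 nM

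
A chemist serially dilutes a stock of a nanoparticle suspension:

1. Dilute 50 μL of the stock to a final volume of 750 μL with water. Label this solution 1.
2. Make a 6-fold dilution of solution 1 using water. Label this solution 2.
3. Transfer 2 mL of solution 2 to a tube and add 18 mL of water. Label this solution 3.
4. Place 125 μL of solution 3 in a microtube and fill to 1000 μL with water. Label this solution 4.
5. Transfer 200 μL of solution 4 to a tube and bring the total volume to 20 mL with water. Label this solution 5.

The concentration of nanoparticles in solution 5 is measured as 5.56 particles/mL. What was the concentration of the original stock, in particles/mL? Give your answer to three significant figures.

Step 1: 50 μL brought to 750 μL → factor 750/50 = 15
Step 2: 6-fold → factor 6
Step 3: 2 mL + 18 mL = 20 mL total → factor 20/2 = 10
Step 4: 125 μL brought to 1000 μL → factor 1000/125 = 8
Step 5: 200 μL brought to 20 mL → factor 20000/200 = 100
Overall dilution factor = 15 × 6 × 10 × 8 × 100 = 7.2 × 10^5
Stock = 5.56 particles/mL × 7.2 × 10^5 = 4.00 × 10^6 particles/mL

4.00 × 10^6 particles/mL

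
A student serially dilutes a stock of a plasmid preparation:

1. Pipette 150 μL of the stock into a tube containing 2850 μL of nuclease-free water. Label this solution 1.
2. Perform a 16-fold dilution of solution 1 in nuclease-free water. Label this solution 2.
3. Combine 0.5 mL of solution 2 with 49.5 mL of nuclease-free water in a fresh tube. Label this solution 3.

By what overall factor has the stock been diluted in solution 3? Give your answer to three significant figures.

3.20 × 10^4

Step 1: 150 μL + 2850 μL = 3000 μL total → factor 3000/150 = 20
Step 2: 16-fold → factor 16
Step 3: 0.5 mL + 49.5 mL = 50 mL total → factor 50/0.5 = 100
Overall dilution factor = 20 × 16 × 100 = 32000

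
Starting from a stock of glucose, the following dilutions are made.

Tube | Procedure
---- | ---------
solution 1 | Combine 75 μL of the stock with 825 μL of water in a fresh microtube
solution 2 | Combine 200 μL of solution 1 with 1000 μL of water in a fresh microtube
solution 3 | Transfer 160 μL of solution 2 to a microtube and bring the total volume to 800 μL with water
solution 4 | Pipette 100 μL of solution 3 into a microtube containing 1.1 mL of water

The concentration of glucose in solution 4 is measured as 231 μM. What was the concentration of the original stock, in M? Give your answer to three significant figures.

0.998 M

Step 1: 75 μL + 825 μL = 900 μL total → factor 900/75 = 12
Step 2: 200 μL + 1000 μL = 1200 μL total → factor 1200/200 = 6
Step 3: 160 μL brought to 800 μL → factor 800/160 = 5
Step 4: 100 μL + 1.1 mL = 1200 μL total → factor 1200/100 = 12
Overall dilution factor = 12 × 6 × 5 × 12 = 4320
Stock = 231 μM × 4320 = 9.979 × 10^5 μM = 0.998 M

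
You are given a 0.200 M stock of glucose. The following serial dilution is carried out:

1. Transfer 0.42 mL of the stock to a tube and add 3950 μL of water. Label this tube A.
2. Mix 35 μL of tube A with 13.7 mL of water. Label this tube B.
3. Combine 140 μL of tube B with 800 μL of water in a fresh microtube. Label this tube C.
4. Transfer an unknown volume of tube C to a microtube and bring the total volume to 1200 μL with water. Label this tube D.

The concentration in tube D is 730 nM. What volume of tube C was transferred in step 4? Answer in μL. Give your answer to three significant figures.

120 μL

Step 1: 0.42 mL + 3950 μL = 4.37 mL total → factor 4.37/0.42 = 10.405
Step 2: 35 μL + 13.7 mL = 13735 μL total → factor 13735/35 = 392.43
Step 3: 140 μL + 800 μL = 940 μL total → factor 940/140 = 6.7143
Step 4: v brought to 1200 μL → factor = 1200 μL/v
Product of known-step factors = 27415
Overall factor = 0.200 M / (730 nM) = 2.7397 × 10^5
Step-4 factor = 2.7397 × 10^5 / 27415 = 9.9934
v = 1200 μL / 9.9934 = 120 μL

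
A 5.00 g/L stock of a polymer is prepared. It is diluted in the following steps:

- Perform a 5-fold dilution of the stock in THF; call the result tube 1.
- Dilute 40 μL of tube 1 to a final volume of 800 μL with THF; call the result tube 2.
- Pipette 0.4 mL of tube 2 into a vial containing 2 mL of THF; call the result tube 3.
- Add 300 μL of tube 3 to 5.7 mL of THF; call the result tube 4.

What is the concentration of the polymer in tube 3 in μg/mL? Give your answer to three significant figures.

8.33 μg/mL

Step 1: 5-fold → factor 5
Step 2: 40 μL brought to 800 μL → factor 800/40 = 20
Step 3: 0.4 mL + 2 mL = 2.4 mL total → factor 2.4/0.4 = 6
Dilution factor through tube 3 = 5 × 20 × 6 = 600
[tube 3] = 5.00 g/L / 600 = 0.008333 g/L = 8.33 μg/mL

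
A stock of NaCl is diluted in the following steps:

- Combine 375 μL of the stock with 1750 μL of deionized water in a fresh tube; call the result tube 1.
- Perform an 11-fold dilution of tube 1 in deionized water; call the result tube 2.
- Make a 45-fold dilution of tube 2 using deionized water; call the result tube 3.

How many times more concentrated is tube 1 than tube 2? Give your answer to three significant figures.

11.0

Step 1: 375 μL + 1750 μL = 2125 μL total → factor 2125/375 = 5.6667
Step 2: 11-fold → factor 11
Dilution factor to tube 1 = 5.6667; to tube 2 = 62.333
[tube 1]/[tube 2] = (factor to tube 2)/(factor to tube 1) = 62.333/5.6667 = 11.0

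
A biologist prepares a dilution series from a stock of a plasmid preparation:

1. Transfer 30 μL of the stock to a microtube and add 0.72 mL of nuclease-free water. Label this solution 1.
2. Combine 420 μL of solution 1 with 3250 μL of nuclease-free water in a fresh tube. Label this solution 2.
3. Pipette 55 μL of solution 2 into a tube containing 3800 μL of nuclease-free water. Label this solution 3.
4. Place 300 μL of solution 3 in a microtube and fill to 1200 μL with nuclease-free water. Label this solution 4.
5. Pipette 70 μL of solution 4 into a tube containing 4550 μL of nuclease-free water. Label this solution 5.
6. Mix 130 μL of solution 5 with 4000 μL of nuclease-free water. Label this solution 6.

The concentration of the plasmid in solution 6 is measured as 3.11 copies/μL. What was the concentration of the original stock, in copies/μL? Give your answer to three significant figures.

3.99 × 10^8 copies/μL

Step 1: 30 μL + 0.72 mL = 750 μL total → factor 750/30 = 25
Step 2: 420 μL + 3250 μL = 3670 μL total → factor 3670/420 = 8.7381
Step 3: 55 μL + 3800 μL = 3855 μL total → factor 3855/55 = 70.091
Step 4: 300 μL brought to 1200 μL → factor 1200/300 = 4
Step 5: 70 μL + 4550 μL = 4620 μL total → factor 4620/70 = 66
Step 6: 130 μL + 4000 μL = 4130 μL total → factor 4130/130 = 31.769
Overall dilution factor = 25 × 8.7381 × 70.091 × 4 × 66 × 31.769 = 1.2842 × 10^8
Stock = 3.11 copies/μL × 1.2842 × 10^8 = 3.99 × 10^8 copies/μL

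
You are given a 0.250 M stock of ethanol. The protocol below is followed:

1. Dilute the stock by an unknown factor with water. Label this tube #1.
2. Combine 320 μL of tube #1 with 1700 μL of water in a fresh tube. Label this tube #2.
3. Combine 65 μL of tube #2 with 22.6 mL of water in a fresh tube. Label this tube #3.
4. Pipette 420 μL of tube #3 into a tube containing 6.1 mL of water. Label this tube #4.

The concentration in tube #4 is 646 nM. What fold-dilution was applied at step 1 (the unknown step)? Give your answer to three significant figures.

Step 1: unknown factor x
Step 2: 320 μL + 1700 μL = 2020 μL total → factor 2020/320 = 6.3125
Step 3: 65 μL + 22.6 mL = 22665 μL total → factor 22665/65 = 348.69
Step 4: 420 μL + 6.1 mL = 6520 μL total → factor 6520/420 = 15.524
Product of known-step factors = 34170
Overall factor = 0.250 M / (646 nM) = 3.87 × 10^5
x = 3.87 × 10^5 / 34170 = 11.3

11.3-fold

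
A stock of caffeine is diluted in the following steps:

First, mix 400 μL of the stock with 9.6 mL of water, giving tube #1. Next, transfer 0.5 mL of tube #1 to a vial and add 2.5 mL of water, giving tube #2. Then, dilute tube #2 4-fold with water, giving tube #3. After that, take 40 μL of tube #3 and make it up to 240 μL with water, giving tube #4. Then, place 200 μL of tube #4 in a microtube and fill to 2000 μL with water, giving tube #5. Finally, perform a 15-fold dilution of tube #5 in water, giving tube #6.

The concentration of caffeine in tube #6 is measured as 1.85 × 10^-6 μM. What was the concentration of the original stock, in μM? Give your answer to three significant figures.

0.999 μM

Step 1: 400 μL + 9.6 mL = 10000 μL total → factor 10000/400 = 25
Step 2: 0.5 mL + 2.5 mL = 3 mL total → factor 3/0.5 = 6
Step 3: 4-fold → factor 4
Step 4: 40 μL brought to 240 μL → factor 240/40 = 6
Step 5: 200 μL brought to 2000 μL → factor 2000/200 = 10
Step 6: 15-fold → factor 15
Overall dilution factor = 25 × 6 × 4 × 6 × 10 × 15 = 5.4 × 10^5
Stock = 1.85 × 10^-6 μM × 5.4 × 10^5 = 0.999 μM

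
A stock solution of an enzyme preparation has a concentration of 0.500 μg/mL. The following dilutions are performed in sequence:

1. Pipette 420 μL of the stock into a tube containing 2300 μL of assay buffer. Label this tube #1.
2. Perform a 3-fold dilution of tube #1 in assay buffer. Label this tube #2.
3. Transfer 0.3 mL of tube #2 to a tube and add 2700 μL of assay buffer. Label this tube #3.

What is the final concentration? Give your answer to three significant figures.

0.00257 μg/mL

Step 1: 420 μL + 2300 μL = 2720 μL total → factor 2720/420 = 6.4762
Step 2: 3-fold → factor 3
Step 3: 0.3 mL + 2700 μL = 3 mL total → factor 3/0.3 = 10
Overall dilution factor = 6.4762 × 3 × 10 = 194.29
Final = 0.500 μg/mL / 194.29 = 0.00257 μg/mL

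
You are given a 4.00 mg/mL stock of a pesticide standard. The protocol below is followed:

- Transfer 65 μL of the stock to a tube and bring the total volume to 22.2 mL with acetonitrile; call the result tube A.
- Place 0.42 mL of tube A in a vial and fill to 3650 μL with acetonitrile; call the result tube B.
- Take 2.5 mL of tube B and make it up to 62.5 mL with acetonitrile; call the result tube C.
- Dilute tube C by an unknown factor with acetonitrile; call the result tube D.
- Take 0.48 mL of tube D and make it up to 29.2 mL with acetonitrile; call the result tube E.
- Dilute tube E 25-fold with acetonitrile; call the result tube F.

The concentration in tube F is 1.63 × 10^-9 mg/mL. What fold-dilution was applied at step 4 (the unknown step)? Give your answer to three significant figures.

21.7-fold

Step 1: 65 μL brought to 22.2 mL → factor 22200/65 = 341.54
Step 2: 0.42 mL brought to 3650 μL → factor 3.65/0.42 = 8.6905
Step 3: 2.5 mL brought to 62.5 mL → factor 62.5/2.5 = 25
Step 4: unknown factor x
Step 5: 0.48 mL brought to 29.2 mL → factor 29.2/0.48 = 60.833
Step 6: 25-fold → factor 25
Product of known-step factors = 1.1285 × 10^8
Overall factor = 4.00 mg/mL / (1.63 × 10^-9 mg/mL) = 2.454 × 10^9
x = 2.454 × 10^9 / 1.1285 × 10^8 = 21.7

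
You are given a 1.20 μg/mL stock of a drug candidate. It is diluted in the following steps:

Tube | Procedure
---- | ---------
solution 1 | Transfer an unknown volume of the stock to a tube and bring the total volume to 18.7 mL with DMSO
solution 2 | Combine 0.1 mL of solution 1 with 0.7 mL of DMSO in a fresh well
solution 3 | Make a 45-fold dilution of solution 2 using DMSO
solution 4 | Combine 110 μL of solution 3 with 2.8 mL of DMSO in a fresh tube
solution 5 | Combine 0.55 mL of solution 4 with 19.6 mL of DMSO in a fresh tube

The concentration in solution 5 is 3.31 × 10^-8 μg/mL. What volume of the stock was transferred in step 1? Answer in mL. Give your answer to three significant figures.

Step 1: v brought to 18.7 mL → factor = 18.7 mL/v
Step 2: 0.1 mL + 0.7 mL = 0.8 mL total → factor 0.8/0.1 = 8
Step 3: 45-fold → factor 45
Step 4: 110 μL + 2.8 mL = 2910 μL total → factor 2910/110 = 26.455
Step 5: 0.55 mL + 19.6 mL = 20.15 mL total → factor 20.15/0.55 = 36.636
Product of known-step factors = 3.4891 × 10^5
Overall factor = 1.20 μg/mL / (3.31 × 10^-8 μg/mL) = 3.6254 × 10^7
Step-1 factor = 3.6254 × 10^7 / 3.4891 × 10^5 = 103.91
v = 18.7 mL / 103.91 = 0.180 mL

0.180 mL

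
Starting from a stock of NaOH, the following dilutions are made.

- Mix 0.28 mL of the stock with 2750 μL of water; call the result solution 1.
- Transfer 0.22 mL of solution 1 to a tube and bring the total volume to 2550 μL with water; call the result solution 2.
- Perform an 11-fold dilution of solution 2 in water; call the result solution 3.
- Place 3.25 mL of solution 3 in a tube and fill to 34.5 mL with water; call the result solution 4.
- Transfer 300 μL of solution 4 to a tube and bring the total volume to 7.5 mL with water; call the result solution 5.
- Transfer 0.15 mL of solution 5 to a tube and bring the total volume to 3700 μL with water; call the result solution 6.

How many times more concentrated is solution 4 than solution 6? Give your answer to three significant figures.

Step 1: 0.28 mL + 2750 μL = 3.03 mL total → factor 3.03/0.28 = 10.821
Step 2: 0.22 mL brought to 2550 μL → factor 2.55/0.22 = 11.591
Step 3: 11-fold → factor 11
Step 4: 3.25 mL brought to 34.5 mL → factor 34.5/3.25 = 10.615
Step 5: 300 μL brought to 7.5 mL → factor 7500/300 = 25
Step 6: 0.15 mL brought to 3700 μL → factor 3.7/0.15 = 24.667
Dilution factor to solution 4 = 14646; to solution 6 = 9.0319 × 10^6
[solution 4]/[solution 6] = (factor to solution 6)/(factor to solution 4) = 9.0319 × 10^6/14646 = 617

617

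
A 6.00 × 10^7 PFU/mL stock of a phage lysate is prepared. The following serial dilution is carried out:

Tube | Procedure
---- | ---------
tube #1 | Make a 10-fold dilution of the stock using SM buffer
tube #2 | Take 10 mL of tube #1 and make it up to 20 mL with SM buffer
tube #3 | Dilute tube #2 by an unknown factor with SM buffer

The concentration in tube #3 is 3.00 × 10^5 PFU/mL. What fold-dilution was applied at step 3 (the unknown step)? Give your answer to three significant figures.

Step 1: 10-fold → factor 10
Step 2: 10 mL brought to 20 mL → factor 20/10 = 2
Step 3: unknown factor x
Product of known-step factors = 20
Overall factor = 6.00 × 10^7 PFU/mL / (3.00 × 10^5 PFU/mL) = 200
x = 200 / 20 = 10.0

10.0-fold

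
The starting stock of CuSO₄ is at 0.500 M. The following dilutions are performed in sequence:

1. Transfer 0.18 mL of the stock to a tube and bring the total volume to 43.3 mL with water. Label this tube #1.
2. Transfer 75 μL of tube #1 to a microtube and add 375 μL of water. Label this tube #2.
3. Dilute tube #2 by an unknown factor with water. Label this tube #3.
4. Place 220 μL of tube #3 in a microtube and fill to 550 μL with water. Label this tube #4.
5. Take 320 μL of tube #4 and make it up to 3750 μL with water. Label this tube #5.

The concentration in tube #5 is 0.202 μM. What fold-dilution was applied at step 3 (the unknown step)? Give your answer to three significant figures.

Step 1: 0.18 mL brought to 43.3 mL → factor 43.3/0.18 = 240.56
Step 2: 75 μL + 375 μL = 450 μL total → factor 450/75 = 6
Step 3: unknown factor x
Step 4: 220 μL brought to 550 μL → factor 550/220 = 2.5
Step 5: 320 μL brought to 3750 μL → factor 3750/320 = 11.719
Product of known-step factors = 42285
Overall factor = 0.500 M / (0.202 μM) = 2.4752 × 10^6
x = 2.4752 × 10^6 / 42285 = 58.5

58.5-fold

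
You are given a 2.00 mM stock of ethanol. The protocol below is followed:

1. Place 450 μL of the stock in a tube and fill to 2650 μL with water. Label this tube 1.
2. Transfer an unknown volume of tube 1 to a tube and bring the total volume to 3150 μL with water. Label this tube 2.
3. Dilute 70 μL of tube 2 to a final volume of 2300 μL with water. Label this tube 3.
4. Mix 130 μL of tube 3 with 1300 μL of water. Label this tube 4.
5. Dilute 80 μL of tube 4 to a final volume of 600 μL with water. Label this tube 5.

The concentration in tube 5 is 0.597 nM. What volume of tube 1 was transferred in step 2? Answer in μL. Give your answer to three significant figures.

Step 1: 450 μL brought to 2650 μL → factor 2650/450 = 5.8889
Step 2: v brought to 3150 μL → factor = 3150 μL/v
Step 3: 70 μL brought to 2300 μL → factor 2300/70 = 32.857
Step 4: 130 μL + 1300 μL = 1430 μL total → factor 1430/130 = 11
Step 5: 80 μL brought to 600 μL → factor 600/80 = 7.5
Product of known-step factors = 15963
Overall factor = 2.00 mM / (0.597 nM) = 3.3501 × 10^6
Step-2 factor = 3.3501 × 10^6 / 15963 = 209.86
v = 3150 μL / 209.86 = 15.0 μL

15.0 μL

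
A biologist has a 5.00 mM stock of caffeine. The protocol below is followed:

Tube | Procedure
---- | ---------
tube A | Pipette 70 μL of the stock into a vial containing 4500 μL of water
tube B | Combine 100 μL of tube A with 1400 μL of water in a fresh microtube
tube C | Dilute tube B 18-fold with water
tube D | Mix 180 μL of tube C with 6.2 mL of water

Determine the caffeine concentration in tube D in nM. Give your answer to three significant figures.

Step 1: 70 μL + 4500 μL = 4570 μL total → factor 4570/70 = 65.286
Step 2: 100 μL + 1400 μL = 1500 μL total → factor 1500/100 = 15
Step 3: 18-fold → factor 18
Step 4: 180 μL + 6.2 mL = 6380 μL total → factor 6380/180 = 35.444
Overall dilution factor = 65.286 × 15 × 18 × 35.444 = 6.2478 × 10^5
Final = 5.00 mM / 6.2478 × 10^5 = 8.003 × 10^-6 mM = 8.00 nM

8.00 nM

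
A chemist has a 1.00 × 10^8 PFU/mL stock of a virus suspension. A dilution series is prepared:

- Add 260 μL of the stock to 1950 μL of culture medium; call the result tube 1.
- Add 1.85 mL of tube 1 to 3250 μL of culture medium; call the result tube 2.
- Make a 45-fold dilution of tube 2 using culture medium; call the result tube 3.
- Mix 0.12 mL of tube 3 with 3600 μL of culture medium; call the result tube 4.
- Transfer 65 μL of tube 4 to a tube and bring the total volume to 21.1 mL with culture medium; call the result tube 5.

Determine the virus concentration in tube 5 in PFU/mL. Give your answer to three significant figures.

9.42 PFU/mL

Step 1: 260 μL + 1950 μL = 2210 μL total → factor 2210/260 = 8.5
Step 2: 1.85 mL + 3250 μL = 5.1 mL total → factor 5.1/1.85 = 2.7568
Step 3: 45-fold → factor 45
Step 4: 0.12 mL + 3600 μL = 3.72 mL total → factor 3.72/0.12 = 31
Step 5: 65 μL brought to 21.1 mL → factor 21100/65 = 324.62
Overall dilution factor = 8.5 × 2.7568 × 45 × 31 × 324.62 = 1.0611 × 10^7
Final = 1.00 × 10^8 PFU/mL / 1.0611 × 10^7 = 9.42 PFU/mL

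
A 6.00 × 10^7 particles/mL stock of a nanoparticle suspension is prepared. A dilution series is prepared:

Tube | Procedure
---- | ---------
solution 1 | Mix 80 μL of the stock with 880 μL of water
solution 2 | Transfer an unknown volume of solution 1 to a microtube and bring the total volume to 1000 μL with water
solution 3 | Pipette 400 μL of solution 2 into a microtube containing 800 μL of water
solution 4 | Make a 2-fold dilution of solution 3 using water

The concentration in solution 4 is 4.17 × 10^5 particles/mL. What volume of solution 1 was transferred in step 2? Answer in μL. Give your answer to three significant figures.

500 μL

Step 1: 80 μL + 880 μL = 960 μL total → factor 960/80 = 12
Step 2: v brought to 1000 μL → factor = 1000 μL/v
Step 3: 400 μL + 800 μL = 1200 μL total → factor 1200/400 = 3
Step 4: 2-fold → factor 2
Product of known-step factors = 72
Overall factor = 6.00 × 10^7 particles/mL / (4.17 × 10^5 particles/mL) = 143.88
Step-2 factor = 143.88 / 72 = 1.9984
v = 1000 μL / 1.9984 = 500 μL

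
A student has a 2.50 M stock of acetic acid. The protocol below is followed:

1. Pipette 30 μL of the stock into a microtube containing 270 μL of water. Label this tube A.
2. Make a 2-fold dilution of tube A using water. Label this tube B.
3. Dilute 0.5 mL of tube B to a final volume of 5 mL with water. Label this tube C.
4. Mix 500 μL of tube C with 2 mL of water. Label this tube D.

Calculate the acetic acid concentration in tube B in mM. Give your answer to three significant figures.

Step 1: 30 μL + 270 μL = 300 μL total → factor 300/30 = 10
Step 2: 2-fold → factor 2
Dilution factor through tube B = 10 × 2 = 20
[tube B] = 2.50 M / 20 = 0.1250 M = 125 mM

125 mM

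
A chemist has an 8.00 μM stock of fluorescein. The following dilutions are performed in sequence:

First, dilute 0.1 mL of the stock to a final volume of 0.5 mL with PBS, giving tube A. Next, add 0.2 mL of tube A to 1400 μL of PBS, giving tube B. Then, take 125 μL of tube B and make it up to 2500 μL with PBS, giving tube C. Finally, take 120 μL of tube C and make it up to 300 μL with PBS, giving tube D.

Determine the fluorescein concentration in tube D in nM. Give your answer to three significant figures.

Step 1: 0.1 mL brought to 0.5 mL → factor 0.5/0.1 = 5
Step 2: 0.2 mL + 1400 μL = 1.6 mL total → factor 1.6/0.2 = 8
Step 3: 125 μL brought to 2500 μL → factor 2500/125 = 20
Step 4: 120 μL brought to 300 μL → factor 300/120 = 2.5
Overall dilution factor = 5 × 8 × 20 × 2.5 = 2000
Final = 8.00 μM / 2000 = 0.004000 μM = 4.00 nM

4.00 nM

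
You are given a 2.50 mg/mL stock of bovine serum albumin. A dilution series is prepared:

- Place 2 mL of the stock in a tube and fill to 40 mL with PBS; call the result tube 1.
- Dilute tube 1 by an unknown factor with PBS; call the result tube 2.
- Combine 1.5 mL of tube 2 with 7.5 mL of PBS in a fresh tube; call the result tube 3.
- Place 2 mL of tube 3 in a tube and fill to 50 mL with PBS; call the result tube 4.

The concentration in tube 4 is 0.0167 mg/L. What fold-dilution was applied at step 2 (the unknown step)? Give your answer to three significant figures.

Step 1: 2 mL brought to 40 mL → factor 40/2 = 20
Step 2: unknown factor x
Step 3: 1.5 mL + 7.5 mL = 9 mL total → factor 9/1.5 = 6
Step 4: 2 mL brought to 50 mL → factor 50/2 = 25
Product of known-step factors = 3000
Overall factor = 2.50 mg/mL / (0.0167 mg/L) = 1.497 × 10^5
x = 1.497 × 10^5 / 3000 = 49.9

49.9-fold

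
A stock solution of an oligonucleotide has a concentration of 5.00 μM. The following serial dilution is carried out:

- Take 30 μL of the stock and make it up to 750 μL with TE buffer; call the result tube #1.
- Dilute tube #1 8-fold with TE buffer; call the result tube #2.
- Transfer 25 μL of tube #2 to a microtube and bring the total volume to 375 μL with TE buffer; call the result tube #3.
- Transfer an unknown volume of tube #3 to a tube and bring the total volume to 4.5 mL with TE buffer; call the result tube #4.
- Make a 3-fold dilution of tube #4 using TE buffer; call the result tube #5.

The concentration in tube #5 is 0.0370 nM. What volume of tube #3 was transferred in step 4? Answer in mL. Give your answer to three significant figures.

0.300 mL

Step 1: 30 μL brought to 750 μL → factor 750/30 = 25
Step 2: 8-fold → factor 8
Step 3: 25 μL brought to 375 μL → factor 375/25 = 15
Step 4: v brought to 4.5 mL → factor = 4.5 mL/v
Step 5: 3-fold → factor 3
Product of known-step factors = 9000
Overall factor = 5.00 μM / (0.0370 nM) = 1.3514 × 10^5
Step-4 factor = 1.3514 × 10^5 / 9000 = 15.015
v = 4.5 mL / 15.015 = 0.300 mL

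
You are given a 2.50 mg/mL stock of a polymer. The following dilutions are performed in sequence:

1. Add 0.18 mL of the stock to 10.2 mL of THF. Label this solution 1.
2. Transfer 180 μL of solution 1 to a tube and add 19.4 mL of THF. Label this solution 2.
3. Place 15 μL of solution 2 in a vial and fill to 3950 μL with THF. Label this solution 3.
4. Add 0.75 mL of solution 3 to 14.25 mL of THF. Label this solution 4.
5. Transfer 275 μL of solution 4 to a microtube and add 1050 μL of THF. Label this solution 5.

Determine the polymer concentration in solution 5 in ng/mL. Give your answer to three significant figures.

Step 1: 0.18 mL + 10.2 mL = 10.38 mL total → factor 10.38/0.18 = 57.667
Step 2: 180 μL + 19.4 mL = 19580 μL total → factor 19580/180 = 108.78
Step 3: 15 μL brought to 3950 μL → factor 3950/15 = 263.33
Step 4: 0.75 mL + 14.25 mL = 15 mL total → factor 15/0.75 = 20
Step 5: 275 μL + 1050 μL = 1325 μL total → factor 1325/275 = 4.8182
Overall dilution factor = 57.667 × 108.78 × 263.33 × 20 × 4.8182 = 1.5918 × 10^8
Final = 2.50 mg/mL / 1.5918 × 10^8 = 1.571 × 10^-8 mg/mL = 0.0157 ng/mL

0.0157 ng/mL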